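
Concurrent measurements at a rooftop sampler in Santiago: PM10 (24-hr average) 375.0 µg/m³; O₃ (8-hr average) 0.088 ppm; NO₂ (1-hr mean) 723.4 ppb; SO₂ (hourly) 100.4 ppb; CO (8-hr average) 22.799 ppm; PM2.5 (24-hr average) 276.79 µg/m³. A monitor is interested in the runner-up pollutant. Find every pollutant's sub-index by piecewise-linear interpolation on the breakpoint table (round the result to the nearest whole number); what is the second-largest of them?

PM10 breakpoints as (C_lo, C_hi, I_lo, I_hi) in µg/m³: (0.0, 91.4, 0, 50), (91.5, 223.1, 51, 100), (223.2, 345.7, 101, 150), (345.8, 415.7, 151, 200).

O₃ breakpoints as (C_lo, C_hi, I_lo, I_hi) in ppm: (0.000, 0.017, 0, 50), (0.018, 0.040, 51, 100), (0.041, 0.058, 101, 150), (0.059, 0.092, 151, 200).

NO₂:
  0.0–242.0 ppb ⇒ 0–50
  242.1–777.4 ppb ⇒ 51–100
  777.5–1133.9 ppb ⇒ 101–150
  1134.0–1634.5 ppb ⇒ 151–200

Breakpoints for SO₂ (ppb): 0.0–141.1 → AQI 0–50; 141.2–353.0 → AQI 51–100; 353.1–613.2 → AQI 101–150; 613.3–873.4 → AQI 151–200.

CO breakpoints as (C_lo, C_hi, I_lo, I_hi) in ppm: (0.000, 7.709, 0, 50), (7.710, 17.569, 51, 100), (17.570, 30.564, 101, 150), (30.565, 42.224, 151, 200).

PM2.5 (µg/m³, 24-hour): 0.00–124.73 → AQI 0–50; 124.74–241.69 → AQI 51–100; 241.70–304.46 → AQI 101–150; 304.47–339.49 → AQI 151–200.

171

PM10: row 345.8–415.7 (AQI 151–200). (200−151)·(375.0−345.8)/(415.7−345.8) + 151 = 49·29.2/69.9 + 151 ≈ 171.47 → 171.
O₃ 0.088: bracket 0.059–0.092 → index 151–200; slope 49/0.033, offset 0.029.
AQI = 151 + 49/0.033·0.029 ≈ 194.06 ⇒ 194.
NO₂: 723.4 ∈ [242.1, 777.4] ↔ index [51, 100].
51 + (723.4−242.1)·(100−51)/(777.4−242.1) = 51 + 481.3·49/535.3 ≈ 95.06, so AQI = 95.
SO₂: 100.4 lies in 0.0–141.1, so I_lo=0, I_hi=50, C_lo=0.0, C_hi=141.1.
(50−0)/(141.1−0.0) × (100.4−0.0) + 0 = 50/141.1 × 100.4 + 0 ≈ 35.58 → 36.
CO: row 17.570–30.564 (AQI 101–150). (150−101)·(22.799−17.570)/(30.564−17.570) + 101 = 49·5.229/12.994 + 101 ≈ 120.72 → 121.
PM2.5: row 241.70–304.46 (AQI 101–150). (150−101)·(276.79−241.70)/(304.46−241.70) + 101 = 49·35.09/62.76 + 101 ≈ 128.40 → 128.
Sub-indices: PM10→171, O₃→194, NO₂→95, SO₂→36, CO→121, PM2.5→128. Ranked high→low: 194, 171, 128, 121, 95, 36. Second-highest sub-index = 171.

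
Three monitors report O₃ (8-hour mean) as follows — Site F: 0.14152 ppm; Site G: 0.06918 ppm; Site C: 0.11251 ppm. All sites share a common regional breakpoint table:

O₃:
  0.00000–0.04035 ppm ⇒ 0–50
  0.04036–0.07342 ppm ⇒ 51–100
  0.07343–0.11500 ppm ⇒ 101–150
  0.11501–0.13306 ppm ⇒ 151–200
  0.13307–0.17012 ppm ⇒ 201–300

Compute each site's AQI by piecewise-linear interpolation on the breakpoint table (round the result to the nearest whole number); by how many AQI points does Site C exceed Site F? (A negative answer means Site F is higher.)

Site F: 0.14152 lies in 0.13307–0.17012, so I_lo=201, I_hi=300, C_lo=0.13307, C_hi=0.17012.
(300−201)/(0.17012−0.13307) × (0.14152−0.13307) + 201 = 99/0.03705 × 0.00845 + 201 ≈ 223.58 → 224.
Site G: row 0.04036–0.07342 (AQI 51–100). (100−51)·(0.06918−0.04036)/(0.07342−0.04036) + 51 = 49·0.02882/0.03306 + 51 ≈ 93.72 → 94.
Site C: 0.11251 lies in 0.07343–0.11500, so I_lo=101, I_hi=150, C_lo=0.07343, C_hi=0.11500.
(150−101)/(0.11500−0.07343) × (0.11251−0.07343) + 101 = 49/0.04157 × 0.03908 + 101 ≈ 147.06 → 147.
AQIs: Site F=224, Site G=94, Site C=147. Site C (147) − Site F (224) = -77.

-77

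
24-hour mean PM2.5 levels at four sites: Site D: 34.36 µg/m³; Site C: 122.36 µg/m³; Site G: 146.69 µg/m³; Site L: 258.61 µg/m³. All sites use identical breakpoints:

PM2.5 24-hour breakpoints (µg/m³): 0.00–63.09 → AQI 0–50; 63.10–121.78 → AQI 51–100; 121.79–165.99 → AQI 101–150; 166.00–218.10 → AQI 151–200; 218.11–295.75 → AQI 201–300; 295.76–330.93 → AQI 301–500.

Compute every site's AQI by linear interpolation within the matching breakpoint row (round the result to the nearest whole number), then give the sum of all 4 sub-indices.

511

Site D: 34.36 lies in 0.00–63.09, so I_lo=0, I_hi=50, C_lo=0.00, C_hi=63.09.
(50−0)/(63.09−0.00) × (34.36−0.00) + 0 = 50/63.09 × 34.36 + 0 ≈ 27.23 → 27.
Site C: 122.36 lies in 121.79–165.99, so I_lo=101, I_hi=150, C_lo=121.79, C_hi=165.99.
(150−101)/(165.99−121.79) × (122.36−121.79) + 101 = 49/44.20 × 0.57 + 101 ≈ 101.63 → 102.
Site G: 146.69 ∈ [121.79, 165.99] ↔ index [101, 150].
101 + (146.69−121.79)·(150−101)/(165.99−121.79) = 101 + 24.90·49/44.20 ≈ 128.60, so AQI = 129.
Site L: row 218.11–295.75 (AQI 201–300). (300−201)·(258.61−218.11)/(295.75−218.11) + 201 = 99·40.50/77.64 + 201 ≈ 252.64 → 253.
AQIs: Site D=27, Site C=102, Site G=129, Site L=253. Sum = 27 + 102 + 129 + 253 = 511.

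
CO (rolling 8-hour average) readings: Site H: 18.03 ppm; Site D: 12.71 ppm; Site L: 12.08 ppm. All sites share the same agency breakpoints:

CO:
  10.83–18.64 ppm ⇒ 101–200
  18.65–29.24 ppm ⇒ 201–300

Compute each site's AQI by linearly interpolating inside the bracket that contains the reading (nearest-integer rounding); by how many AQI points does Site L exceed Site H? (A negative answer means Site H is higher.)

Site H: row 10.83–18.64 (AQI 101–200). (200−101)·(18.03−10.83)/(18.64−10.83) + 101 = 99·7.20/7.81 + 101 ≈ 192.27 → 192.
Site D: 12.71 ∈ [10.83, 18.64] ↔ index [101, 200].
101 + (12.71−10.83)·(200−101)/(18.64−10.83) = 101 + 1.88·99/7.81 ≈ 124.83, so AQI = 125.
Site L: row 10.83–18.64 (AQI 101–200). (200−101)·(12.08−10.83)/(18.64−10.83) + 101 = 99·1.25/7.81 + 101 ≈ 116.85 → 117.
AQIs: Site H=192, Site D=125, Site L=117. Site L (117) − Site H (192) = -75.

-75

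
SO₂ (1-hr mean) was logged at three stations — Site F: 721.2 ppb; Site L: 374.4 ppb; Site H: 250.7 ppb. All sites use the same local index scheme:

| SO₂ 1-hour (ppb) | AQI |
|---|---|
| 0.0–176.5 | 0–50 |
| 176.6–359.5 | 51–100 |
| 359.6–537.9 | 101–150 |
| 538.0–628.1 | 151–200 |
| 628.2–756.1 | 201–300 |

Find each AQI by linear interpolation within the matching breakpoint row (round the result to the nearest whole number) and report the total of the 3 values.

449

Site F: row 628.2–756.1 (AQI 201–300). (300−201)·(721.2−628.2)/(756.1−628.2) + 201 = 99·93.0/127.9 + 201 ≈ 272.99 → 273.
Site L: 374.4 ∈ [359.6, 537.9] ↔ index [101, 150].
101 + (374.4−359.6)·(150−101)/(537.9−359.6) = 101 + 14.8·49/178.3 ≈ 105.07, so AQI = 105.
Site H: row 176.6–359.5 (AQI 51–100). (100−51)·(250.7−176.6)/(359.5−176.6) + 51 = 49·74.1/182.9 + 51 ≈ 70.85 → 71.
AQIs: Site F=273, Site L=105, Site H=71. Sum = 273 + 105 + 71 = 449.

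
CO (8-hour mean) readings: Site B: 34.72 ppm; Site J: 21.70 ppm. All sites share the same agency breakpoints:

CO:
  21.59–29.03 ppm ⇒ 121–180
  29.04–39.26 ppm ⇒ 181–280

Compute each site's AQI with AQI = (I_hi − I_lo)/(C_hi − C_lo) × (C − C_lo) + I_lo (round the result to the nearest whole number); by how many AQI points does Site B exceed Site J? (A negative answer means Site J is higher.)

Site B: row 29.04–39.26 (AQI 181–280). (280−181)·(34.72−29.04)/(39.26−29.04) + 181 = 99·5.68/10.22 + 181 ≈ 236.02 → 236.
Site J: 21.70 lies in 21.59–29.03, so I_lo=121, I_hi=180, C_lo=21.59, C_hi=29.03.
(180−121)/(29.03−21.59) × (21.70−21.59) + 121 = 59/7.44 × 0.11 + 121 ≈ 121.87 → 122.
AQIs: Site B=236, Site J=122. Site B (236) − Site J (122) = 114.

114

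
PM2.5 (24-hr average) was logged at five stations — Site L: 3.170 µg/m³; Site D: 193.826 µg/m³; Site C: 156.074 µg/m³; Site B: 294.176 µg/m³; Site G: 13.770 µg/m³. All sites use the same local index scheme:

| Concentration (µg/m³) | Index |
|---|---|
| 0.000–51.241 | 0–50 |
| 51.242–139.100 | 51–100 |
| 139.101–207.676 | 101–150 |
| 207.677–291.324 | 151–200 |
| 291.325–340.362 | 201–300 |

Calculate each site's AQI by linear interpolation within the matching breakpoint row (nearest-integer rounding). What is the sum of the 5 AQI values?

476

Site L: row 0.000–51.241 (AQI 0–50). (50−0)·(3.170−0.000)/(51.241−0.000) + 0 = 50·3.170/51.241 + 0 ≈ 3.09 → 3.
Site D: row 139.101–207.676 (AQI 101–150). (150−101)·(193.826−139.101)/(207.676−139.101) + 101 = 49·54.725/68.575 + 101 ≈ 140.10 → 140.
Site C: 156.074 ∈ [139.101, 207.676] ↔ index [101, 150].
101 + (156.074−139.101)·(150−101)/(207.676−139.101) = 101 + 16.973·49/68.575 ≈ 113.13, so AQI = 113.
Site B: 294.176 lies in 291.325–340.362, so I_lo=201, I_hi=300, C_lo=291.325, C_hi=340.362.
(300−201)/(340.362−291.325) × (294.176−291.325) + 201 = 99/49.037 × 2.851 + 201 ≈ 206.76 → 207.
Site G: row 0.000–51.241 (AQI 0–50). (50−0)·(13.770−0.000)/(51.241−0.000) + 0 = 50·13.770/51.241 + 0 ≈ 13.44 → 13.
AQIs: Site L=3, Site D=140, Site C=113, Site B=207, Site G=13. Sum = 3 + 140 + 113 + 207 + 13 = 476.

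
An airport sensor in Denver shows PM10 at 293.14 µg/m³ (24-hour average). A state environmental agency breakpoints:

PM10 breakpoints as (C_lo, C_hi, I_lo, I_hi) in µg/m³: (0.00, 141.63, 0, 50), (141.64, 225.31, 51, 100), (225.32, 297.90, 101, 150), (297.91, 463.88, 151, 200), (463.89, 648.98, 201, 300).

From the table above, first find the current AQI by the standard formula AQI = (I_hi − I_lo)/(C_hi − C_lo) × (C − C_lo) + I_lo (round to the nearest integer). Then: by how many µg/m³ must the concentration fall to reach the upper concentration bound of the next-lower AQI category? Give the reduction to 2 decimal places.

67.83

PM10 293.14: bracket 225.32–297.90 → index 101–150; slope 49/72.58, offset 67.82.
AQI = 101 + 49/72.58·67.82 ≈ 146.79 ⇒ 147.
Current AQI 147 is in the Unhealthy for Sensitive Groups range (101–150). The next-lower category tops out at AQI 100, whose upper concentration bound is 225.31 µg/m³.
Reduction needed = 293.14 − 225.31 = 67.83 µg/m³.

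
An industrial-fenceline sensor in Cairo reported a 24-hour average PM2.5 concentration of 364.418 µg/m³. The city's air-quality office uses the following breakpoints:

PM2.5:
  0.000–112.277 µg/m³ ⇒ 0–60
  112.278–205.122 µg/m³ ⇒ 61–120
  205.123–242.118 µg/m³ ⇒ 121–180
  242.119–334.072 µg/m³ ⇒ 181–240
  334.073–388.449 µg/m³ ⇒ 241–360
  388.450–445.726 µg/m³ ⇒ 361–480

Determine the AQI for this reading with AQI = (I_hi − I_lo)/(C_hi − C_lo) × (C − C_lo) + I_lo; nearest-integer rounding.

307

PM2.5: row 334.073–388.449 (AQI 241–360). (360−241)·(364.418−334.073)/(388.449−334.073) + 241 = 119·30.345/54.376 + 241 ≈ 307.41 → 307.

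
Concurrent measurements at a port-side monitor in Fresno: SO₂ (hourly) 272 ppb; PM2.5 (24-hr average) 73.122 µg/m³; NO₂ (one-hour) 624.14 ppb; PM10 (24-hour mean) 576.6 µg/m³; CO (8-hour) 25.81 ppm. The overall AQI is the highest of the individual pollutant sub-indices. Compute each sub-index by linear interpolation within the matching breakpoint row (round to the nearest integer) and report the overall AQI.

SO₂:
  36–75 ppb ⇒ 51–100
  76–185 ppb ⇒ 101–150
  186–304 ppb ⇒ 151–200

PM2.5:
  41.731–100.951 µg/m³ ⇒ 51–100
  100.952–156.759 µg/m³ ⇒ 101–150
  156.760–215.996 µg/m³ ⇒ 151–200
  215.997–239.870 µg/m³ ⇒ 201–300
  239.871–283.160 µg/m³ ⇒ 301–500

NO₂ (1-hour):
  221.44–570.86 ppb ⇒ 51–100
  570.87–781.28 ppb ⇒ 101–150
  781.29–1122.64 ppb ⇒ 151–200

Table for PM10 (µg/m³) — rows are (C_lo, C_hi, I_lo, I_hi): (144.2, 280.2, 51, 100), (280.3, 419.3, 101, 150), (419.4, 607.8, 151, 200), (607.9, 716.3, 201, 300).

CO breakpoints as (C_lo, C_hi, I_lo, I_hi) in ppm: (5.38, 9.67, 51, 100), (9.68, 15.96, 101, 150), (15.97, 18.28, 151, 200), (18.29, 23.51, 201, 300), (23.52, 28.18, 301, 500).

SO₂: row 186–304 (AQI 151–200). (200−151)·(272−186)/(304−186) + 151 = 49·86/118 + 151 ≈ 186.71 → 187.
PM2.5: 73.122 ∈ [41.731, 100.951] ↔ index [51, 100].
51 + (73.122−41.731)·(100−51)/(100.951−41.731) = 51 + 31.391·49/59.220 ≈ 76.97, so AQI = 77.
NO₂: 624.14 lies in 570.87–781.28, so I_lo=101, I_hi=150, C_lo=570.87, C_hi=781.28.
(150−101)/(781.28−570.87) × (624.14−570.87) + 101 = 49/210.41 × 53.27 + 101 ≈ 113.41 → 113.
PM10: 576.6 lies in 419.4–607.8, so I_lo=151, I_hi=200, C_lo=419.4, C_hi=607.8.
(200−151)/(607.8−419.4) × (576.6−419.4) + 151 = 49/188.4 × 157.2 + 151 ≈ 191.89 → 192.
CO: 25.81 lies in 23.52–28.18, so I_lo=301, I_hi=500, C_lo=23.52, C_hi=28.18.
(500−301)/(28.18−23.52) × (25.81−23.52) + 301 = 199/4.66 × 2.29 + 301 ≈ 398.79 → 399.
Sub-indices: SO₂→187, PM2.5→77, NO₂→113, PM10→192, CO→399. Overall AQI = max = 399; dominant pollutant is CO.

399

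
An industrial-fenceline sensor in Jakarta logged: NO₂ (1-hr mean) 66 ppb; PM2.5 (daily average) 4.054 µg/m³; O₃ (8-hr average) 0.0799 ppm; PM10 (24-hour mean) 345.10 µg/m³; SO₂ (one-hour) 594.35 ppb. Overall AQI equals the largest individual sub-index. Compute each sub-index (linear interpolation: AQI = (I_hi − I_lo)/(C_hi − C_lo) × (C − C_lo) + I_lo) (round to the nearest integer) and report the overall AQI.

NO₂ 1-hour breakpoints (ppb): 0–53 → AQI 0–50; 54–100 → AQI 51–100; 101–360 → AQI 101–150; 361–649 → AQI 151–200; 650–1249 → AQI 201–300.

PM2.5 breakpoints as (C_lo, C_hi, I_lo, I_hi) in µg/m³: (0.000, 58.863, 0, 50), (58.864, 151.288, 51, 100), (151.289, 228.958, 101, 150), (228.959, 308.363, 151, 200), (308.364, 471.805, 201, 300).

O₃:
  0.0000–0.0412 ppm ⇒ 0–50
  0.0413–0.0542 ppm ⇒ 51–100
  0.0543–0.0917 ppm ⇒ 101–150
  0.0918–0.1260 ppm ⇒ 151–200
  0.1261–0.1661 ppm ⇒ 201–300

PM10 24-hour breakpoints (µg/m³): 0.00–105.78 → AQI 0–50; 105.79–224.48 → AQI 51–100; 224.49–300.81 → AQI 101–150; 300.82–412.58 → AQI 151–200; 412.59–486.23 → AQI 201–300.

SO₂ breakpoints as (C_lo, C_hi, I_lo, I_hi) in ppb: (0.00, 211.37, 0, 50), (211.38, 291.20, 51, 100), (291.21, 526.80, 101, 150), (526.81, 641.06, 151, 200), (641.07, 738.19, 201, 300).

NO₂: 66 lies in 54–100, so I_lo=51, I_hi=100, C_lo=54, C_hi=100.
(100−51)/(100−54) × (66−54) + 51 = 49/46 × 12 + 51 ≈ 63.78 → 64.
PM2.5: 4.054 lies in 0.000–58.863, so I_lo=0, I_hi=50, C_lo=0.000, C_hi=58.863.
(50−0)/(58.863−0.000) × (4.054−0.000) + 0 = 50/58.863 × 4.054 + 0 ≈ 3.44 → 3.
O₃: 0.0799 ∈ [0.0543, 0.0917] ↔ index [101, 150].
101 + (0.0799−0.0543)·(150−101)/(0.0917−0.0543) = 101 + 0.0256·49/0.0374 ≈ 134.54, so AQI = 135.
PM10 345.10: bracket 300.82–412.58 → index 151–200; slope 49/111.76, offset 44.28.
AQI = 151 + 49/111.76·44.28 ≈ 170.41 ⇒ 170.
SO₂: 594.35 lies in 526.81–641.06, so I_lo=151, I_hi=200, C_lo=526.81, C_hi=641.06.
(200−151)/(641.06−526.81) × (594.35−526.81) + 151 = 49/114.25 × 67.54 + 151 ≈ 179.97 → 180.
Sub-indices: NO₂→64, PM2.5→3, O₃→135, PM10→170, SO₂→180. Overall AQI = max = 180; dominant pollutant is SO₂.
AQI 180: Unhealthy.

180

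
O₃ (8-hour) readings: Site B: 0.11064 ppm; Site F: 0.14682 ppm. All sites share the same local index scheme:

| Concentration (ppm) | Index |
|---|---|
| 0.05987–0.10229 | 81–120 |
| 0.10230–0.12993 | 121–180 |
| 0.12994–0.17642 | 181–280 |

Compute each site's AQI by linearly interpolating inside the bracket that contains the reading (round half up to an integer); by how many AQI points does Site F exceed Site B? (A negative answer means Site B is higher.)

78

Site B: row 0.10230–0.12993 (AQI 121–180). (180−121)·(0.11064−0.10230)/(0.12993−0.10230) + 121 = 59·0.00834/0.02763 + 121 ≈ 138.81 → 139.
Site F 0.14682: bracket 0.12994–0.17642 → index 181–280; slope 99/0.04648, offset 0.01688.
AQI = 181 + 99/0.04648·0.01688 ≈ 216.95 ⇒ 217.
AQIs: Site B=139, Site F=217. Site F (217) − Site B (139) = 78.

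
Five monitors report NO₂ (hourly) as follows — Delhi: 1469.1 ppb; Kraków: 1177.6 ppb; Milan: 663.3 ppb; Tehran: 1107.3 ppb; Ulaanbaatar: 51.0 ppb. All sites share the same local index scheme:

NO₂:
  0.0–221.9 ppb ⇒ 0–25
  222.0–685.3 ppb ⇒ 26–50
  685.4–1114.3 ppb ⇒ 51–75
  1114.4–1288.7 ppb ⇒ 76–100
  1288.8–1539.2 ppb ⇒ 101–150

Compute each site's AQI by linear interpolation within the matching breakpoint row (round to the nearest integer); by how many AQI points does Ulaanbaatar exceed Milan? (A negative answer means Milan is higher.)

Delhi 1469.1: bracket 1288.8–1539.2 → index 101–150; slope 49/250.4, offset 180.3.
AQI = 101 + 49/250.4·180.3 ≈ 136.28 ⇒ 136.
Kraków: row 1114.4–1288.7 (AQI 76–100). (100−76)·(1177.6−1114.4)/(1288.7−1114.4) + 76 = 24·63.2/174.3 + 76 ≈ 84.70 → 85.
Milan 663.3: bracket 222.0–685.3 → index 26–50; slope 24/463.3, offset 441.3.
AQI = 26 + 24/463.3·441.3 ≈ 48.86 ⇒ 49.
Tehran 1107.3: bracket 685.4–1114.3 → index 51–75; slope 24/428.9, offset 421.9.
AQI = 51 + 24/428.9·421.9 ≈ 74.61 ⇒ 75.
Ulaanbaatar: row 0.0–221.9 (AQI 0–25). (25−0)·(51.0−0.0)/(221.9−0.0) + 0 = 25·51.0/221.9 + 0 ≈ 5.75 → 6.
AQIs: Delhi=136, Kraków=85, Milan=49, Tehran=75, Ulaanbaatar=6. Ulaanbaatar (6) − Milan (49) = -43.

-43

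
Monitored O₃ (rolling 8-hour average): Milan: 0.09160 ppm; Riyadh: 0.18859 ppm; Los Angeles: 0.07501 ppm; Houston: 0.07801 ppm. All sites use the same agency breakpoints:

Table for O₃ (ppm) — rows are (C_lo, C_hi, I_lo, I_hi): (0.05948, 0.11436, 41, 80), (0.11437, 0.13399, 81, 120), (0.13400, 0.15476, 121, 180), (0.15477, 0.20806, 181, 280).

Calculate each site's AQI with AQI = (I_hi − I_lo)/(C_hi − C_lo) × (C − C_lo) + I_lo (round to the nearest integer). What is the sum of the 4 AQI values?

Milan: 0.09160 lies in 0.05948–0.11436, so I_lo=41, I_hi=80, C_lo=0.05948, C_hi=0.11436.
(80−41)/(0.11436−0.05948) × (0.09160−0.05948) + 41 = 39/0.05488 × 0.03212 + 41 ≈ 63.83 → 64.
Riyadh: row 0.15477–0.20806 (AQI 181–280). (280−181)·(0.18859−0.15477)/(0.20806−0.15477) + 181 = 99·0.03382/0.05329 + 181 ≈ 243.83 → 244.
Los Angeles: 0.07501 ∈ [0.05948, 0.11436] ↔ index [41, 80].
41 + (0.07501−0.05948)·(80−41)/(0.11436−0.05948) = 41 + 0.01553·39/0.05488 ≈ 52.04, so AQI = 52.
Houston: row 0.05948–0.11436 (AQI 41–80). (80−41)·(0.07801−0.05948)/(0.11436−0.05948) + 41 = 39·0.01853/0.05488 + 41 ≈ 54.17 → 54.
AQIs: Milan=64, Riyadh=244, Los Angeles=52, Houston=54. Sum = 64 + 244 + 52 + 54 = 414.

414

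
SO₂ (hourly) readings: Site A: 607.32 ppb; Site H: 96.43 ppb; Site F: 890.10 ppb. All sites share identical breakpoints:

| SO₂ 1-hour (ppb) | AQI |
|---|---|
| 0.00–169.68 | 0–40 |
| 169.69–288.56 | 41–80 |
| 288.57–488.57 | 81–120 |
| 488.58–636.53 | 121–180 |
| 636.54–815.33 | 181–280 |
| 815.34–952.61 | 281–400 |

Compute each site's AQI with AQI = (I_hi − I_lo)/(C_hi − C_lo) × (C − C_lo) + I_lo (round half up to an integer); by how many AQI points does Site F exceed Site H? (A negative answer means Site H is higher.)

Site A: 607.32 lies in 488.58–636.53, so I_lo=121, I_hi=180, C_lo=488.58, C_hi=636.53.
(180−121)/(636.53−488.58) × (607.32−488.58) + 121 = 59/147.95 × 118.74 + 121 ≈ 168.35 → 168.
Site H: row 0.00–169.68 (AQI 0–40). (40−0)·(96.43−0.00)/(169.68−0.00) + 0 = 40·96.43/169.68 + 0 ≈ 22.73 → 23.
Site F: 890.10 lies in 815.34–952.61, so I_lo=281, I_hi=400, C_lo=815.34, C_hi=952.61.
(400−281)/(952.61−815.34) × (890.10−815.34) + 281 = 119/137.27 × 74.76 + 281 ≈ 345.81 → 346.
AQIs: Site A=168, Site H=23, Site F=346. Site F (346) − Site H (23) = 323.

323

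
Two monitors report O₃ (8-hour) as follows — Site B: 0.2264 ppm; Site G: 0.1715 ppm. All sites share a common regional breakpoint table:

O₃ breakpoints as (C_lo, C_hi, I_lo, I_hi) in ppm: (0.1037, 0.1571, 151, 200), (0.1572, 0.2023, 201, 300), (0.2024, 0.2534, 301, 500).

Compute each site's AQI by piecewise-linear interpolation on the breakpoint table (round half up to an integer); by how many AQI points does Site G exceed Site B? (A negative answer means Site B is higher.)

-163

Site B: 0.2264 lies in 0.2024–0.2534, so I_lo=301, I_hi=500, C_lo=0.2024, C_hi=0.2534.
(500−301)/(0.2534−0.2024) × (0.2264−0.2024) + 301 = 199/0.0510 × 0.0240 + 301 ≈ 394.65 → 395.
Site G: 0.1715 lies in 0.1572–0.2023, so I_lo=201, I_hi=300, C_lo=0.1572, C_hi=0.2023.
(300−201)/(0.2023−0.1572) × (0.1715−0.1572) + 201 = 99/0.0451 × 0.0143 + 201 ≈ 232.39 → 232.
AQIs: Site B=395, Site G=232. Site G (232) − Site B (395) = -163.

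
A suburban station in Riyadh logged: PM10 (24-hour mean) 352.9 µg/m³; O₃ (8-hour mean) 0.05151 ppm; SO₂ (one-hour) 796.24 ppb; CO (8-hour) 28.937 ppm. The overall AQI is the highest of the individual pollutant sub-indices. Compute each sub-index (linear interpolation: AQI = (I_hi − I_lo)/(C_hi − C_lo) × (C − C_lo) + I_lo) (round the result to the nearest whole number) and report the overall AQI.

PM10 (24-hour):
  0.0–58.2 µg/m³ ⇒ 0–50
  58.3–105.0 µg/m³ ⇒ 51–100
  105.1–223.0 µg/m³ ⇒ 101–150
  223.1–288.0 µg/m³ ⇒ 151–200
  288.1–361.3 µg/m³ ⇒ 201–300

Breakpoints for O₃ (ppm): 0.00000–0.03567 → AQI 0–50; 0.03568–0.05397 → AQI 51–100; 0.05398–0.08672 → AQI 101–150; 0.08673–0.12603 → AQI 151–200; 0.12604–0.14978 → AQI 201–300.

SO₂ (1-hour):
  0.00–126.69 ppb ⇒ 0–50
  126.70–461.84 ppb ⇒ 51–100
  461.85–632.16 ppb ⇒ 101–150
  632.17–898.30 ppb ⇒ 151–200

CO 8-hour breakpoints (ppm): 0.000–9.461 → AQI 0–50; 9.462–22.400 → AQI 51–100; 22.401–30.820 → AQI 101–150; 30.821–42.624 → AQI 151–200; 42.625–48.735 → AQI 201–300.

289

PM10: row 288.1–361.3 (AQI 201–300). (300−201)·(352.9−288.1)/(361.3−288.1) + 201 = 99·64.8/73.2 + 201 ≈ 288.64 → 289.
O₃: 0.05151 lies in 0.03568–0.05397, so I_lo=51, I_hi=100, C_lo=0.03568, C_hi=0.05397.
(100−51)/(0.05397−0.03568) × (0.05151−0.03568) + 51 = 49/0.01829 × 0.01583 + 51 ≈ 93.41 → 93.
SO₂: 796.24 ∈ [632.17, 898.30] ↔ index [151, 200].
151 + (796.24−632.17)·(200−151)/(898.30−632.17) = 151 + 164.07·49/266.13 ≈ 181.21, so AQI = 181.
CO: row 22.401–30.820 (AQI 101–150). (150−101)·(28.937−22.401)/(30.820−22.401) + 101 = 49·6.536/8.419 + 101 ≈ 139.04 → 139.
Sub-indices: PM10→289, O₃→93, SO₂→181, CO→139. Overall AQI = max = 289; dominant pollutant is PM10.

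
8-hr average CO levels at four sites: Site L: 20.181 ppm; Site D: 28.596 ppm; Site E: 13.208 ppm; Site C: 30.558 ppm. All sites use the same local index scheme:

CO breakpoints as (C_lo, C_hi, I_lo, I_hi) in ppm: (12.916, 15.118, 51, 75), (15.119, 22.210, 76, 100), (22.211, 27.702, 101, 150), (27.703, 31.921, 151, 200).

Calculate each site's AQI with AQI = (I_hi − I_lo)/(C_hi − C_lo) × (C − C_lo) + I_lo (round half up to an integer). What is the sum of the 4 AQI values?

492

Site L: 20.181 ∈ [15.119, 22.210] ↔ index [76, 100].
76 + (20.181−15.119)·(100−76)/(22.210−15.119) = 76 + 5.062·24/7.091 ≈ 93.13, so AQI = 93.
Site D: 28.596 ∈ [27.703, 31.921] ↔ index [151, 200].
151 + (28.596−27.703)·(200−151)/(31.921−27.703) = 151 + 0.893·49/4.218 ≈ 161.37, so AQI = 161.
Site E: 13.208 lies in 12.916–15.118, so I_lo=51, I_hi=75, C_lo=12.916, C_hi=15.118.
(75−51)/(15.118−12.916) × (13.208−12.916) + 51 = 24/2.202 × 0.292 + 51 ≈ 54.18 → 54.
Site C: 30.558 lies in 27.703–31.921, so I_lo=151, I_hi=200, C_lo=27.703, C_hi=31.921.
(200−151)/(31.921−27.703) × (30.558−27.703) + 151 = 49/4.218 × 2.855 + 151 ≈ 184.17 → 184.
AQIs: Site L=93, Site D=161, Site E=54, Site C=184. Sum = 93 + 161 + 54 + 184 = 492.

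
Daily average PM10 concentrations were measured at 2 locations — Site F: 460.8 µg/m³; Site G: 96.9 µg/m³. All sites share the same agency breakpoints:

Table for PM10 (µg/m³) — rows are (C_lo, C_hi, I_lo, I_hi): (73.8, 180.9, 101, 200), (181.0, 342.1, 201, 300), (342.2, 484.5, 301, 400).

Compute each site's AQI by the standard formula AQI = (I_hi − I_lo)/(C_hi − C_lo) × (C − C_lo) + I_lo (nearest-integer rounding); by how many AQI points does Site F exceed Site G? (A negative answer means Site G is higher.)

Site F: 460.8 lies in 342.2–484.5, so I_lo=301, I_hi=400, C_lo=342.2, C_hi=484.5.
(400−301)/(484.5−342.2) × (460.8−342.2) + 301 = 99/142.3 × 118.6 + 301 ≈ 383.51 → 384.
Site G: row 73.8–180.9 (AQI 101–200). (200−101)·(96.9−73.8)/(180.9−73.8) + 101 = 99·23.1/107.1 + 101 ≈ 122.35 → 122.
AQIs: Site F=384, Site G=122. Site F (384) − Site G (122) = 262.

262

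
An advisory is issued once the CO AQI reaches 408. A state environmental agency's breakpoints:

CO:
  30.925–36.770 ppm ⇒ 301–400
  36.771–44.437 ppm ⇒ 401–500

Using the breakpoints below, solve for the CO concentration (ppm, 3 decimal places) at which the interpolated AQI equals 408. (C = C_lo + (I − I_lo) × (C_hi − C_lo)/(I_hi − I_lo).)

AQI 408 lies in the 401–500 band, which corresponds to 36.771–44.437 ppm.
C = 36.771 + (408−401)×(44.437−36.771)/(500−401) = 36.771 + 7×7.666/99 ≈ 37.31304 ppm → 37.313 ppm to 3 dp.

37.313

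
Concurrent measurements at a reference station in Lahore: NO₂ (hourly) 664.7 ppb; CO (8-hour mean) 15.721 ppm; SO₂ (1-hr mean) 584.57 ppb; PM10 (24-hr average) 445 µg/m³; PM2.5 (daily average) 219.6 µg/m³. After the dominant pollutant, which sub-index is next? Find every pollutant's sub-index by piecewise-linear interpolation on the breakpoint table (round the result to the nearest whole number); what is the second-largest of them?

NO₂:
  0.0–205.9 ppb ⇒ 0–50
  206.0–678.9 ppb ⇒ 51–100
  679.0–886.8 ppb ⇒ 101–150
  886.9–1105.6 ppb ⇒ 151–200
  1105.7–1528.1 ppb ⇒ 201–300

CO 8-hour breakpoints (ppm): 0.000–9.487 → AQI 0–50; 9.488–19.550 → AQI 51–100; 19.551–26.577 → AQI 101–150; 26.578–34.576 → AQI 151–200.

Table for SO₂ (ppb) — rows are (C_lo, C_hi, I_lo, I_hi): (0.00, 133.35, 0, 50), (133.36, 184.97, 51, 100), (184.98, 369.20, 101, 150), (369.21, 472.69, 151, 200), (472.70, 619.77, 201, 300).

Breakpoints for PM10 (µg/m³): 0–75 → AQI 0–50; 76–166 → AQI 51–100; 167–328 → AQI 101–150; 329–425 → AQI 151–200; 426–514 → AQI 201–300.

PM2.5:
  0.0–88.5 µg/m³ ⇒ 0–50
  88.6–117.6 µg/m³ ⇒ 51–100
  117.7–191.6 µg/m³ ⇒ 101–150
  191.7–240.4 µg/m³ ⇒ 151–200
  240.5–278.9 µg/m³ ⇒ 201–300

222

NO₂ 664.7: bracket 206.0–678.9 → index 51–100; slope 49/472.9, offset 458.7.
AQI = 51 + 49/472.9·458.7 ≈ 98.53 ⇒ 99.
CO: 15.721 lies in 9.488–19.550, so I_lo=51, I_hi=100, C_lo=9.488, C_hi=19.550.
(100−51)/(19.550−9.488) × (15.721−9.488) + 51 = 49/10.062 × 6.233 + 51 ≈ 81.35 → 81.
SO₂: 584.57 ∈ [472.70, 619.77] ↔ index [201, 300].
201 + (584.57−472.70)·(300−201)/(619.77−472.70) = 201 + 111.87·99/147.07 ≈ 276.31, so AQI = 276.
PM10 445: bracket 426–514 → index 201–300; slope 99/88, offset 19.
AQI = 201 + 99/88·19 ≈ 222.38 ⇒ 222.
PM2.5: row 191.7–240.4 (AQI 151–200). (200−151)·(219.6−191.7)/(240.4−191.7) + 151 = 49·27.9/48.7 + 151 ≈ 179.07 → 179.
Sub-indices: NO₂→99, CO→81, SO₂→276, PM10→222, PM2.5→179. Ranked high→low: 276, 222, 179, 99, 81. Second-highest sub-index = 222.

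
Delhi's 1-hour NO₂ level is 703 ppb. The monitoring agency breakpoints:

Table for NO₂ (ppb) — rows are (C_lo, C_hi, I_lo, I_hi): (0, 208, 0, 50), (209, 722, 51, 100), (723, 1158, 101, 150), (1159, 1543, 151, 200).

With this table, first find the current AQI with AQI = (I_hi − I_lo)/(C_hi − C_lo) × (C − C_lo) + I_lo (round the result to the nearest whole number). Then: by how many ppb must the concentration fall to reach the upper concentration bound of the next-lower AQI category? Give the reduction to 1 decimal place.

NO₂: 703 ∈ [209, 722] ↔ index [51, 100].
51 + (703−209)·(100−51)/(722−209) = 51 + 494·49/513 ≈ 98.19, so AQI = 98.
Current AQI 98 is in the Moderate range (51–100). The next-lower category tops out at AQI 50, whose upper concentration bound is 208 ppb.
Reduction needed = 703 − 208 = 495.0 ppb.

495.0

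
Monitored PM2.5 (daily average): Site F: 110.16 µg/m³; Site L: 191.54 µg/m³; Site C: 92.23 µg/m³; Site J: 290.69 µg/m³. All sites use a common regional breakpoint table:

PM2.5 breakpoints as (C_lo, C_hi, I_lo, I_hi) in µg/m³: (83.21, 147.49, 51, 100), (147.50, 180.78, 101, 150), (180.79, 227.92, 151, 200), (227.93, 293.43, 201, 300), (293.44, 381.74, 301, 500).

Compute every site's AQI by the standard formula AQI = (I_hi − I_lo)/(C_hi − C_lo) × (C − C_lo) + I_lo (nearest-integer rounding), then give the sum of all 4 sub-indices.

588

Site F: 110.16 lies in 83.21–147.49, so I_lo=51, I_hi=100, C_lo=83.21, C_hi=147.49.
(100−51)/(147.49−83.21) × (110.16−83.21) + 51 = 49/64.28 × 26.95 + 51 ≈ 71.54 → 72.
Site L: 191.54 lies in 180.79–227.92, so I_lo=151, I_hi=200, C_lo=180.79, C_hi=227.92.
(200−151)/(227.92−180.79) × (191.54−180.79) + 151 = 49/47.13 × 10.75 + 151 ≈ 162.18 → 162.
Site C: row 83.21–147.49 (AQI 51–100). (100−51)·(92.23−83.21)/(147.49−83.21) + 51 = 49·9.02/64.28 + 51 ≈ 57.88 → 58.
Site J: 290.69 lies in 227.93–293.43, so I_lo=201, I_hi=300, C_lo=227.93, C_hi=293.43.
(300−201)/(293.43−227.93) × (290.69−227.93) + 201 = 99/65.50 × 62.76 + 201 ≈ 295.86 → 296.
AQIs: Site F=72, Site L=162, Site C=58, Site J=296. Sum = 72 + 162 + 58 + 296 = 588.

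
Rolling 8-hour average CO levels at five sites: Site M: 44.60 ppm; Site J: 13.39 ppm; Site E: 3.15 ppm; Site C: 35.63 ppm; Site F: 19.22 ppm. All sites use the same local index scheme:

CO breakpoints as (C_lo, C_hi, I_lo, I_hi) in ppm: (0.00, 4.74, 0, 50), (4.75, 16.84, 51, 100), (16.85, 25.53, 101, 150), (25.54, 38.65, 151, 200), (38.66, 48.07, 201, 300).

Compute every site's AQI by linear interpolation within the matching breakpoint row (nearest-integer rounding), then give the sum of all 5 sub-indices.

685

Site M: 44.60 ∈ [38.66, 48.07] ↔ index [201, 300].
201 + (44.60−38.66)·(300−201)/(48.07−38.66) = 201 + 5.94·99/9.41 ≈ 263.49, so AQI = 263.
Site J 13.39: bracket 4.75–16.84 → index 51–100; slope 49/12.09, offset 8.64.
AQI = 51 + 49/12.09·8.64 ≈ 86.02 ⇒ 86.
Site E: 3.15 lies in 0.00–4.74, so I_lo=0, I_hi=50, C_lo=0.00, C_hi=4.74.
(50−0)/(4.74−0.00) × (3.15−0.00) + 0 = 50/4.74 × 3.15 + 0 ≈ 33.23 → 33.
Site C: 35.63 lies in 25.54–38.65, so I_lo=151, I_hi=200, C_lo=25.54, C_hi=38.65.
(200−151)/(38.65−25.54) × (35.63−25.54) + 151 = 49/13.11 × 10.09 + 151 ≈ 188.71 → 189.
Site F: 19.22 lies in 16.85–25.53, so I_lo=101, I_hi=150, C_lo=16.85, C_hi=25.53.
(150−101)/(25.53−16.85) × (19.22−16.85) + 101 = 49/8.68 × 2.37 + 101 ≈ 114.38 → 114.
AQIs: Site M=263, Site J=86, Site E=33, Site C=189, Site F=114. Sum = 263 + 86 + 33 + 189 + 114 = 685.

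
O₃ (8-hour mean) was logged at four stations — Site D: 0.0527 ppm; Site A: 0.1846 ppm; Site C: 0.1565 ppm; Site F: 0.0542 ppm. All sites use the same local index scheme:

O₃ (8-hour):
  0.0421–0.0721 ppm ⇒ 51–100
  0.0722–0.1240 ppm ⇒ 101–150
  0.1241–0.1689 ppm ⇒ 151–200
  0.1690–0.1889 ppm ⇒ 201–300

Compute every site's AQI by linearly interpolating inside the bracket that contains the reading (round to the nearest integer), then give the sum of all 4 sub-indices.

604

Site D: row 0.0421–0.0721 (AQI 51–100). (100−51)·(0.0527−0.0421)/(0.0721−0.0421) + 51 = 49·0.0106/0.0300 + 51 ≈ 68.31 → 68.
Site A: 0.1846 lies in 0.1690–0.1889, so I_lo=201, I_hi=300, C_lo=0.1690, C_hi=0.1889.
(300−201)/(0.1889−0.1690) × (0.1846−0.1690) + 201 = 99/0.0199 × 0.0156 + 201 ≈ 278.61 → 279.
Site C: 0.1565 ∈ [0.1241, 0.1689] ↔ index [151, 200].
151 + (0.1565−0.1241)·(200−151)/(0.1689−0.1241) = 151 + 0.0324·49/0.0448 ≈ 186.44, so AQI = 186.
Site F: 0.0542 ∈ [0.0421, 0.0721] ↔ index [51, 100].
51 + (0.0542−0.0421)·(100−51)/(0.0721−0.0421) = 51 + 0.0121·49/0.0300 ≈ 70.76, so AQI = 71.
AQIs: Site D=68, Site A=279, Site C=186, Site F=71. Sum = 68 + 279 + 186 + 71 = 604.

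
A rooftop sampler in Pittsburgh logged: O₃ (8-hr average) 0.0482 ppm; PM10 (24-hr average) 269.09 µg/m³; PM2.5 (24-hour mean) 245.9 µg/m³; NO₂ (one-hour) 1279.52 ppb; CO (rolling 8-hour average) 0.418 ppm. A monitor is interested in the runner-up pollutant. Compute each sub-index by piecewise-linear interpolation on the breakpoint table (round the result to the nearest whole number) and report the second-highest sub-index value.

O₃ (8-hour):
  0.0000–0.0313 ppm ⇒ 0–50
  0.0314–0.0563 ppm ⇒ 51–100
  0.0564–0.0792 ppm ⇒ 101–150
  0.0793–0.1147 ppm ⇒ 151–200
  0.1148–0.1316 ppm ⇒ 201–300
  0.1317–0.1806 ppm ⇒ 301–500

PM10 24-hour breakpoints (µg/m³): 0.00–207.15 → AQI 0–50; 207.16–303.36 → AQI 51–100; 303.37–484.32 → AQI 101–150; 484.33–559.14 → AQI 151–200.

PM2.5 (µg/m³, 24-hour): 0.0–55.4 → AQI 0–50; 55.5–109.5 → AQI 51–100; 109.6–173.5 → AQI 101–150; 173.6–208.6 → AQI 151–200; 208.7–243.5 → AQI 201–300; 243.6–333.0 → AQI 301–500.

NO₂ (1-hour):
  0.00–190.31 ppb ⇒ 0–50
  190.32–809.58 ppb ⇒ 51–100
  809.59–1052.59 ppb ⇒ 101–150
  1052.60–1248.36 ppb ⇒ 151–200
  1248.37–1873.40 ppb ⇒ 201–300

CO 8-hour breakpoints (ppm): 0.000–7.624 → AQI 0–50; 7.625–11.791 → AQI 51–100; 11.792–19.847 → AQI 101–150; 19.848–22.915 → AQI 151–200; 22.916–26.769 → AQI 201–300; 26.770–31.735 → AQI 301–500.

O₃: 0.0482 ∈ [0.0314, 0.0563] ↔ index [51, 100].
51 + (0.0482−0.0314)·(100−51)/(0.0563−0.0314) = 51 + 0.0168·49/0.0249 ≈ 84.06, so AQI = 84.
PM10 269.09: bracket 207.16–303.36 → index 51–100; slope 49/96.20, offset 61.93.
AQI = 51 + 49/96.20·61.93 ≈ 82.54 ⇒ 83.
PM2.5: row 243.6–333.0 (AQI 301–500). (500−301)·(245.9−243.6)/(333.0−243.6) + 301 = 199·2.3/89.4 + 301 ≈ 306.12 → 306.
NO₂: 1279.52 ∈ [1248.37, 1873.40] ↔ index [201, 300].
201 + (1279.52−1248.37)·(300−201)/(1873.40−1248.37) = 201 + 31.15·99/625.03 ≈ 205.93, so AQI = 206.
CO: 0.418 ∈ [0.000, 7.624] ↔ index [0, 50].
0 + (0.418−0.000)·(50−0)/(7.624−0.000) = 0 + 0.418·50/7.624 ≈ 2.74, so AQI = 3.
Sub-indices: O₃→84, PM10→83, PM2.5→306, NO₂→206, CO→3. Ranked high→low: 306, 206, 84, 83, 3. Second-highest sub-index = 206.

206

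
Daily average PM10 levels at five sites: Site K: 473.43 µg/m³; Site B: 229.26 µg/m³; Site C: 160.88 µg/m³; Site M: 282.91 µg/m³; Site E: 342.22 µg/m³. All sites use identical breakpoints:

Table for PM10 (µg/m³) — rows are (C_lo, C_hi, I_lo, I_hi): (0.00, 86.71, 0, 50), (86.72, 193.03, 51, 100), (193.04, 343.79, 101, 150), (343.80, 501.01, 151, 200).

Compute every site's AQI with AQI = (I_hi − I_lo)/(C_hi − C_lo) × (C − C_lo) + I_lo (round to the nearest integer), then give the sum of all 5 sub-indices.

668

Site K: 473.43 ∈ [343.80, 501.01] ↔ index [151, 200].
151 + (473.43−343.80)·(200−151)/(501.01−343.80) = 151 + 129.63·49/157.21 ≈ 191.40, so AQI = 191.
Site B: 229.26 lies in 193.04–343.79, so I_lo=101, I_hi=150, C_lo=193.04, C_hi=343.79.
(150−101)/(343.79−193.04) × (229.26−193.04) + 101 = 49/150.75 × 36.22 + 101 ≈ 112.77 → 113.
Site C: row 86.72–193.03 (AQI 51–100). (100−51)·(160.88−86.72)/(193.03−86.72) + 51 = 49·74.16/106.31 + 51 ≈ 85.18 → 85.
Site M: 282.91 lies in 193.04–343.79, so I_lo=101, I_hi=150, C_lo=193.04, C_hi=343.79.
(150−101)/(343.79−193.04) × (282.91−193.04) + 101 = 49/150.75 × 89.87 + 101 ≈ 130.21 → 130.
Site E 342.22: bracket 193.04–343.79 → index 101–150; slope 49/150.75, offset 149.18.
AQI = 101 + 49/150.75·149.18 ≈ 149.49 ⇒ 149.
AQIs: Site K=191, Site B=113, Site C=85, Site M=130, Site E=149. Sum = 191 + 113 + 85 + 130 + 149 = 668.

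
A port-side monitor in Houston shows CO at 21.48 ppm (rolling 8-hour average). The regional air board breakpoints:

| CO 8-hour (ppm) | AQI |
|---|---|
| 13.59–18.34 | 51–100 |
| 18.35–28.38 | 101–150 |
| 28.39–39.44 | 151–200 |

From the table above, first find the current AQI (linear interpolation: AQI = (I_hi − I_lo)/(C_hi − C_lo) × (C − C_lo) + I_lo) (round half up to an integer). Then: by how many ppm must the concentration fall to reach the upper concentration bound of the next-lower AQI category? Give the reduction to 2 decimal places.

3.14

CO: row 18.35–28.38 (AQI 101–150). (150−101)·(21.48−18.35)/(28.38−18.35) + 101 = 49·3.13/10.03 + 101 ≈ 116.29 → 116.
Current AQI 116 is in the Unhealthy for Sensitive Groups range (101–150). The next-lower category tops out at AQI 100, whose upper concentration bound is 18.34 ppm.
Reduction needed = 21.48 − 18.34 = 3.14 ppm.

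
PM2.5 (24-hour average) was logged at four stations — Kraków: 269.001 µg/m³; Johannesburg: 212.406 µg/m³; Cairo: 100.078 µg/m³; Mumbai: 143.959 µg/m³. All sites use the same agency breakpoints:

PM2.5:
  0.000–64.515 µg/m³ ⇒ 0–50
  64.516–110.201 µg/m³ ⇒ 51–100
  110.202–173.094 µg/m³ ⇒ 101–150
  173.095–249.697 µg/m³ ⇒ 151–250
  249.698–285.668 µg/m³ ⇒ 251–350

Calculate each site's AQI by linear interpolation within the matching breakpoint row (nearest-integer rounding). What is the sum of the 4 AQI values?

722

Kraków: 269.001 ∈ [249.698, 285.668] ↔ index [251, 350].
251 + (269.001−249.698)·(350−251)/(285.668−249.698) = 251 + 19.303·99/35.970 ≈ 304.13, so AQI = 304.
Johannesburg: 212.406 ∈ [173.095, 249.697] ↔ index [151, 250].
151 + (212.406−173.095)·(250−151)/(249.697−173.095) = 151 + 39.311·99/76.602 ≈ 201.81, so AQI = 202.
Cairo: 100.078 lies in 64.516–110.201, so I_lo=51, I_hi=100, C_lo=64.516, C_hi=110.201.
(100−51)/(110.201−64.516) × (100.078−64.516) + 51 = 49/45.685 × 35.562 + 51 ≈ 89.14 → 89.
Mumbai: 143.959 ∈ [110.202, 173.094] ↔ index [101, 150].
101 + (143.959−110.202)·(150−101)/(173.094−110.202) = 101 + 33.757·49/62.892 ≈ 127.30, so AQI = 127.
AQIs: Kraków=304, Johannesburg=202, Cairo=89, Mumbai=127. Sum = 304 + 202 + 89 + 127 = 722.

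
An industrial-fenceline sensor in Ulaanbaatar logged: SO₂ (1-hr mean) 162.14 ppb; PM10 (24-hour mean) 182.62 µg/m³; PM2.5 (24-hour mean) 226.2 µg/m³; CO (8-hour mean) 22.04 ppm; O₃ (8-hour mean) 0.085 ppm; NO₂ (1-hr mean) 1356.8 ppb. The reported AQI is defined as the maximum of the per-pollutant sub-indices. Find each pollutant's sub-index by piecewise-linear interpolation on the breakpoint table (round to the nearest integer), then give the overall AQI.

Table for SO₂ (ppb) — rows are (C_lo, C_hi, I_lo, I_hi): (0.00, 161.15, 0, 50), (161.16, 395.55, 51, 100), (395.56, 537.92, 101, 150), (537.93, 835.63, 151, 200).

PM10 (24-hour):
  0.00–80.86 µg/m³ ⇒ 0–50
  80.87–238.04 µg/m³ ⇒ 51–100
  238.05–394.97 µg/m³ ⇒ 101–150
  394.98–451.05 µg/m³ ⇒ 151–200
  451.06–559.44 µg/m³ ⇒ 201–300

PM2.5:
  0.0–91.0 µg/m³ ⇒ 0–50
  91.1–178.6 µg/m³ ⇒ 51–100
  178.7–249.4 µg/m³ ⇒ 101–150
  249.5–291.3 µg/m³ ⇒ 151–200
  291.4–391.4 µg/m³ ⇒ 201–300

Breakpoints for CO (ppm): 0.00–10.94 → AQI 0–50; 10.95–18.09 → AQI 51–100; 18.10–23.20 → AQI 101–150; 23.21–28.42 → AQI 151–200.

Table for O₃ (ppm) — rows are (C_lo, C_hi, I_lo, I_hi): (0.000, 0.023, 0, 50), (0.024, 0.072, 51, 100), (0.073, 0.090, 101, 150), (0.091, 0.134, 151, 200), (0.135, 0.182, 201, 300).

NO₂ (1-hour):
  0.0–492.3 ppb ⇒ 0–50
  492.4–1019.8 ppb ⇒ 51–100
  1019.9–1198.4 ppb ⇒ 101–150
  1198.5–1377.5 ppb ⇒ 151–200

194

SO₂: 162.14 ∈ [161.16, 395.55] ↔ index [51, 100].
51 + (162.14−161.16)·(100−51)/(395.55−161.16) = 51 + 0.98·49/234.39 ≈ 51.20, so AQI = 51.
PM10: row 80.87–238.04 (AQI 51–100). (100−51)·(182.62−80.87)/(238.04−80.87) + 51 = 49·101.75/157.17 + 51 ≈ 82.72 → 83.
PM2.5 226.2: bracket 178.7–249.4 → index 101–150; slope 49/70.7, offset 47.5.
AQI = 101 + 49/70.7·47.5 ≈ 133.92 ⇒ 134.
CO 22.04: bracket 18.10–23.20 → index 101–150; slope 49/5.10, offset 3.94.
AQI = 101 + 49/5.10·3.94 ≈ 138.85 ⇒ 139.
O₃: row 0.073–0.090 (AQI 101–150). (150−101)·(0.085−0.073)/(0.090−0.073) + 101 = 49·0.012/0.017 + 101 ≈ 135.59 → 136.
NO₂: 1356.8 ∈ [1198.5, 1377.5] ↔ index [151, 200].
151 + (1356.8−1198.5)·(200−151)/(1377.5−1198.5) = 151 + 158.3·49/179.0 ≈ 194.33, so AQI = 194.
Sub-indices: SO₂→51, PM10→83, PM2.5→134, CO→139, O₃→136, NO₂→194. Overall AQI = max = 194; dominant pollutant is NO₂.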